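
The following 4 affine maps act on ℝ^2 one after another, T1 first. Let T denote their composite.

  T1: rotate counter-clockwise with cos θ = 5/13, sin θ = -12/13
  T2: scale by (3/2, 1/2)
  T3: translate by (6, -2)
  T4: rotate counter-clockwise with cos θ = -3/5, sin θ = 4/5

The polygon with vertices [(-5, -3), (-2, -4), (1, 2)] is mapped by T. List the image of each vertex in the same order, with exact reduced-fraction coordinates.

T1 rotate counter-clockwise with cos θ = 5/13, sin θ = -12/13: (-5, -3) → (-61/13, 45/13); (-2, -4) → (-58/13, 4/13); (1, 2) → (29/13, -2/13)
T2 scale by (3/2, 1/2): (-61/13, 45/13) → (-183/26, 45/26); (-58/13, 4/13) → (-87/13, 2/13); (29/13, -2/13) → (87/26, -1/13)
T3 translate by (6, -2): (-183/26, 45/26) → (-27/26, -7/26); (-87/13, 2/13) → (-9/13, -24/13); (87/26, -1/13) → (243/26, -27/13)
T4 rotate counter-clockwise with cos θ = -3/5, sin θ = 4/5: (-27/26, -7/26) → (109/130, -87/130); (-9/13, -24/13) → (123/65, 36/65); (243/26, -27/13) → (-513/130, 567/65)

image vertices: (109/130, -87/130), (123/65, 36/65), (-513/130, 567/65)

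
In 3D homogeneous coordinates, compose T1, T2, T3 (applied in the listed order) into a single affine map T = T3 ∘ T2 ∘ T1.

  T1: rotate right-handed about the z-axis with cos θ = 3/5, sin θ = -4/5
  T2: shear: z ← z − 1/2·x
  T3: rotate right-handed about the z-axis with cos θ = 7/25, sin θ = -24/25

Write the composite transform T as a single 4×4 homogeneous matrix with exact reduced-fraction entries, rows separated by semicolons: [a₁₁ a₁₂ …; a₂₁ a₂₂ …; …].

T = [-3/5 4/5 0 0; -4/5 -3/5 0 0; -3/10 -2/5 1 0; 0 0 0 1]

T1 = [3/5 4/5 0 0; -4/5 3/5 0 0; 0 0 1 0; 0 0 0 1]
T2·T1 = [3/5 4/5 0 0; -4/5 3/5 0 0; -3/10 -2/5 1 0; 0 0 0 1]
T3·…·T1 = [-3/5 4/5 0 0; -4/5 -3/5 0 0; -3/10 -2/5 1 0; 0 0 0 1]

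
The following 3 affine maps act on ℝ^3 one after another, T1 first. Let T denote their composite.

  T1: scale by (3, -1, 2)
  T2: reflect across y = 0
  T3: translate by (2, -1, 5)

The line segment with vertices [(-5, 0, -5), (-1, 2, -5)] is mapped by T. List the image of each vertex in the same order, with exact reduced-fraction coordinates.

T1 scale by (3, -1, 2): (-5, 0, -5) → (-15, 0, -10); (-1, 2, -5) → (-3, -2, -10)
T2 reflect across y = 0: (-15, 0, -10) → (-15, 0, -10); (-3, -2, -10) → (-3, 2, -10)
T3 translate by (2, -1, 5): (-15, 0, -10) → (-13, -1, -5); (-3, 2, -10) → (-1, 1, -5)

image vertices: (-13, -1, -5), (-1, 1, -5)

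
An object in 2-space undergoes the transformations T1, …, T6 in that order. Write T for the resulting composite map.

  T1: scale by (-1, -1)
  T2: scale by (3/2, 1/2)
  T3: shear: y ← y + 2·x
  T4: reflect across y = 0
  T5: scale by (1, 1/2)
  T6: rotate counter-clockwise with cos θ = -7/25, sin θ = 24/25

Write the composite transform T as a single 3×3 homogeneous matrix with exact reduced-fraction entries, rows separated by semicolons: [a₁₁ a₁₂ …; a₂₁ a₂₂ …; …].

T = [-51/50 -6/25 0; -93/50 -7/100 0; 0 0 1]

T1 = [-1 0 0; 0 -1 0; 0 0 1]
T2·T1 = [-3/2 0 0; 0 -1/2 0; 0 0 1]
T3·…·T1 = [-3/2 0 0; -3 -1/2 0; 0 0 1]
T4·…·T1 = [-3/2 0 0; 3 1/2 0; 0 0 1]
T5·…·T1 = [-3/2 0 0; 3/2 1/4 0; 0 0 1]
T6·…·T1 = [-51/50 -6/25 0; -93/50 -7/100 0; 0 0 1]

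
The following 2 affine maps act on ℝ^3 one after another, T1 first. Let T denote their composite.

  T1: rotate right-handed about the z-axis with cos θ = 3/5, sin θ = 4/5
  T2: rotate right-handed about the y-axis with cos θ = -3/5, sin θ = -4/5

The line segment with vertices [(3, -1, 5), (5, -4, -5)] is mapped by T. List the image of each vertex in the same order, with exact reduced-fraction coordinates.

T1 rotate right-handed about the z-axis with cos θ = 3/5, sin θ = 4/5: (3, -1, 5) → (13/5, 9/5, 5); (5, -4, -5) → (31/5, 8/5, -5)
T2 rotate right-handed about the y-axis with cos θ = -3/5, sin θ = -4/5: (13/5, 9/5, 5) → (-139/25, 9/5, -23/25); (31/5, 8/5, -5) → (7/25, 8/5, 199/25)

image vertices: (-139/25, 9/5, -23/25), (7/25, 8/5, 199/25)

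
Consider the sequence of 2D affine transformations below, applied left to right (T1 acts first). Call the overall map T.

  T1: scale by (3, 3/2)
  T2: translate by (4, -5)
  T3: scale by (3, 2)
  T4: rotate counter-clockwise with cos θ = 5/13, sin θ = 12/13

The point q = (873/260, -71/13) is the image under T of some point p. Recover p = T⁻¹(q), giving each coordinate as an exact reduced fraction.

T1 = [3 0 0; 0 3/2 0; 0 0 1]
T2·T1 = [3 0 4; 0 3/2 -5; 0 0 1]
T3·…·T1 = [9 0 12; 0 3 -10; 0 0 1]
T4·…·T1 = [45/13 -36/13 180/13; 108/13 15/13 94/13; 0 0 1]
det M = 27; M⁻¹ = [5/117 4/39 -4/3; -4/13 5/39 10/3; 0 0 1]
M⁻¹ · (873/260, -71/13)ᵀ = (-7/4, 8/5)ᵀ

p = (-7/4, 8/5)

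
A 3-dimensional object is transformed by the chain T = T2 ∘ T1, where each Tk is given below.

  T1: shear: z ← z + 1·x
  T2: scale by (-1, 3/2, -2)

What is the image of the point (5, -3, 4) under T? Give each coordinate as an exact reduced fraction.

T(p) = (-5, -9/2, -18)

T1 shear: z ← z + 1·x: (5, -3, 4) → (5, -3, 9)
T2 scale by (-1, 3/2, -2): (5, -3, 9) → (-5, -9/2, -18)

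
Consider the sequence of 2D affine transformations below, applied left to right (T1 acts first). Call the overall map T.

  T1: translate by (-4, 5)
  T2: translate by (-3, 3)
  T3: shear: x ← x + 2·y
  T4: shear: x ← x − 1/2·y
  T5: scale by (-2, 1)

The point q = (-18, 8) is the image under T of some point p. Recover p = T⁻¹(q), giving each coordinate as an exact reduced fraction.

T1 = [1 0 -4; 0 1 5; 0 0 1]
T2·T1 = [1 0 -7; 0 1 8; 0 0 1]
T3·…·T1 = [1 2 9; 0 1 8; 0 0 1]
T4·…·T1 = [1 3/2 5; 0 1 8; 0 0 1]
T5·…·T1 = [-2 -3 -10; 0 1 8; 0 0 1]
det M = -2; M⁻¹ = [-1/2 -3/2 7; 0 1 -8; 0 0 1]
M⁻¹ · (-18, 8)ᵀ = (4, 0)ᵀ

p = (4, 0)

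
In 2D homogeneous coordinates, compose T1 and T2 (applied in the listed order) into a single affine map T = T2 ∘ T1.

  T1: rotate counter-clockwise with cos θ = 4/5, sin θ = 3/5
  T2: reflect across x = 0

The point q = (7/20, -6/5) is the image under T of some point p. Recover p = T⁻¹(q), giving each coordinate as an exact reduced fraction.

p = (-1, -3/4)

T1 = [4/5 -3/5 0; 3/5 4/5 0; 0 0 1]
T2·T1 = [-4/5 3/5 0; 3/5 4/5 0; 0 0 1]
det M = -1; M⁻¹ = [-4/5 3/5 0; 3/5 4/5 0; 0 0 1]
M⁻¹ · (7/20, -6/5)ᵀ = (-1, -3/4)ᵀ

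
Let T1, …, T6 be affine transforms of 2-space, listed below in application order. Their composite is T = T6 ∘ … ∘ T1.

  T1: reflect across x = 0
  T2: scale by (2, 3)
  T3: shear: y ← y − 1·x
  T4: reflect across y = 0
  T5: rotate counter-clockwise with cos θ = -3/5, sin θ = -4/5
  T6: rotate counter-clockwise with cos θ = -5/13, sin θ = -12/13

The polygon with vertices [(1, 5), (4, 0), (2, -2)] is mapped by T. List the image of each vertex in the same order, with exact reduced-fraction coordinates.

T1 reflect across x = 0: (1, 5) → (-1, 5); (4, 0) → (-4, 0); (2, -2) → (-2, -2)
T2 scale by (2, 3): (-1, 5) → (-2, 15); (-4, 0) → (-8, 0); (-2, -2) → (-4, -6)
T3 shear: y ← y − 1·x: (-2, 15) → (-2, 17); (-8, 0) → (-8, 8); (-4, -6) → (-4, -2)
T4 reflect across y = 0: (-2, 17) → (-2, -17); (-8, 8) → (-8, -8); (-4, -2) → (-4, 2)
T5 rotate counter-clockwise with cos θ = -3/5, sin θ = -4/5: (-2, -17) → (-62/5, 59/5); (-8, -8) → (-8/5, 56/5); (-4, 2) → (4, 2)
T6 rotate counter-clockwise with cos θ = -5/13, sin θ = -12/13: (-62/5, 59/5) → (1018/65, 449/65); (-8/5, 56/5) → (712/65, -184/65); (4, 2) → (4/13, -58/13)

image vertices: (1018/65, 449/65), (712/65, -184/65), (4/13, -58/13)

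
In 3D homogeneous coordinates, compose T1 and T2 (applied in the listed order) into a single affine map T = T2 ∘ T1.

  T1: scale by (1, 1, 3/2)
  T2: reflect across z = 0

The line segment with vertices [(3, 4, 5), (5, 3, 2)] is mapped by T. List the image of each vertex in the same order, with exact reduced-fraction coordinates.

image vertices: (3, 4, -15/2), (5, 3, -3)

T1 scale by (1, 1, 3/2): (3, 4, 5) → (3, 4, 15/2); (5, 3, 2) → (5, 3, 3)
T2 reflect across z = 0: (3, 4, 15/2) → (3, 4, -15/2); (5, 3, 3) → (5, 3, -3)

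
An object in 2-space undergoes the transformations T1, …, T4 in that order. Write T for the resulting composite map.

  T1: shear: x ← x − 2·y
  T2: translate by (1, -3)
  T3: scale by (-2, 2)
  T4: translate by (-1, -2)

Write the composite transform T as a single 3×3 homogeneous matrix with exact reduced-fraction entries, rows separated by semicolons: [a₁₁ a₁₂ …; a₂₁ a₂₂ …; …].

T = [-2 4 -3; 0 2 -8; 0 0 1]

T1 = [1 -2 0; 0 1 0; 0 0 1]
T2·T1 = [1 -2 1; 0 1 -3; 0 0 1]
T3·…·T1 = [-2 4 -2; 0 2 -6; 0 0 1]
T4·…·T1 = [-2 4 -3; 0 2 -8; 0 0 1]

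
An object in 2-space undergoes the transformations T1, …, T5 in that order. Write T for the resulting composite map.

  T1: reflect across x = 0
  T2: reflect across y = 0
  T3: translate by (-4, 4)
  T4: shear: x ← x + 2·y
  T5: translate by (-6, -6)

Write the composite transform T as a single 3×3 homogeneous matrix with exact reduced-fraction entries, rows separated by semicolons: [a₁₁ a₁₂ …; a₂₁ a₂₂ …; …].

T1 = [-1 0 0; 0 1 0; 0 0 1]
T2·T1 = [-1 0 0; 0 -1 0; 0 0 1]
T3·…·T1 = [-1 0 -4; 0 -1 4; 0 0 1]
T4·…·T1 = [-1 -2 4; 0 -1 4; 0 0 1]
T5·…·T1 = [-1 -2 -2; 0 -1 -2; 0 0 1]

T = [-1 -2 -2; 0 -1 -2; 0 0 1]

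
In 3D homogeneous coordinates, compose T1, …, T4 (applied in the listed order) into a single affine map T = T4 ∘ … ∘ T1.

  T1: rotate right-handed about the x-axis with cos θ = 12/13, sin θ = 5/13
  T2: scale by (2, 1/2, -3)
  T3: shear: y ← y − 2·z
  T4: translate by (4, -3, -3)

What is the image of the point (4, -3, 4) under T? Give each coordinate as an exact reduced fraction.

T(p) = (12, 131/13, -138/13)

T1 rotate right-handed about the x-axis with cos θ = 12/13, sin θ = 5/13: (4, -3, 4) → (4, -56/13, 33/13)
T2 scale by (2, 1/2, -3): (4, -56/13, 33/13) → (8, -28/13, -99/13)
T3 shear: y ← y − 2·z: (8, -28/13, -99/13) → (8, 170/13, -99/13)
T4 translate by (4, -3, -3): (8, 170/13, -99/13) → (12, 131/13, -138/13)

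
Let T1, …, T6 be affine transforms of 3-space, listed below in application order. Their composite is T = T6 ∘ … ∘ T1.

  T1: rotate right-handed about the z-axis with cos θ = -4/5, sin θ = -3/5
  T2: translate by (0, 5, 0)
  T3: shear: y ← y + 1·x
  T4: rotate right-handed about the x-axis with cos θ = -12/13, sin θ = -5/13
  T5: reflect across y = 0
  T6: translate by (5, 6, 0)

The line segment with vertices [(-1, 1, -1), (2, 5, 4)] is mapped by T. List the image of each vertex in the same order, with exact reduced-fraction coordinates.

T1 rotate right-handed about the z-axis with cos θ = -4/5, sin θ = -3/5: (-1, 1, -1) → (7/5, -1/5, -1); (2, 5, 4) → (7/5, -26/5, 4)
T2 translate by (0, 5, 0): (7/5, -1/5, -1) → (7/5, 24/5, -1); (7/5, -26/5, 4) → (7/5, -1/5, 4)
T3 shear: y ← y + 1·x: (7/5, 24/5, -1) → (7/5, 31/5, -1); (7/5, -1/5, 4) → (7/5, 6/5, 4)
T4 rotate right-handed about the x-axis with cos θ = -12/13, sin θ = -5/13: (7/5, 31/5, -1) → (7/5, -397/65, -19/13); (7/5, 6/5, 4) → (7/5, 28/65, -54/13)
T5 reflect across y = 0: (7/5, -397/65, -19/13) → (7/5, 397/65, -19/13); (7/5, 28/65, -54/13) → (7/5, -28/65, -54/13)
T6 translate by (5, 6, 0): (7/5, 397/65, -19/13) → (32/5, 787/65, -19/13); (7/5, -28/65, -54/13) → (32/5, 362/65, -54/13)

image vertices: (32/5, 787/65, -19/13), (32/5, 362/65, -54/13)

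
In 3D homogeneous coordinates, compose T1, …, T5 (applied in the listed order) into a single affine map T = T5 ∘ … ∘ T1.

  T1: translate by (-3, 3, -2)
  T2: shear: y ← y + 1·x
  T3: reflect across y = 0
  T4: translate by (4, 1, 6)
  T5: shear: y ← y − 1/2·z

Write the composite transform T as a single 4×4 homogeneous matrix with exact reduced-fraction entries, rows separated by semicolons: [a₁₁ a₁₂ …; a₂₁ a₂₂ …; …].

T = [1 0 0 1; -1 -1 -1/2 -1; 0 0 1 4; 0 0 0 1]

T1 = [1 0 0 -3; 0 1 0 3; 0 0 1 -2; 0 0 0 1]
T2·T1 = [1 0 0 -3; 1 1 0 0; 0 0 1 -2; 0 0 0 1]
T3·…·T1 = [1 0 0 -3; -1 -1 0 0; 0 0 1 -2; 0 0 0 1]
T4·…·T1 = [1 0 0 1; -1 -1 0 1; 0 0 1 4; 0 0 0 1]
T5·…·T1 = [1 0 0 1; -1 -1 -1/2 -1; 0 0 1 4; 0 0 0 1]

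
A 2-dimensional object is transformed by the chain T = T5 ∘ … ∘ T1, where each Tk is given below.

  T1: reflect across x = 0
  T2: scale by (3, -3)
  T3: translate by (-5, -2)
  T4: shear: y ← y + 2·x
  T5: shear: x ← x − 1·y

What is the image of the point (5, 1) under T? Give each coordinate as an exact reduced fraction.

T1 reflect across x = 0: (5, 1) → (-5, 1)
T2 scale by (3, -3): (-5, 1) → (-15, -3)
T3 translate by (-5, -2): (-15, -3) → (-20, -5)
T4 shear: y ← y + 2·x: (-20, -5) → (-20, -45)
T5 shear: x ← x − 1·y: (-20, -45) → (25, -45)

T(p) = (25, -45)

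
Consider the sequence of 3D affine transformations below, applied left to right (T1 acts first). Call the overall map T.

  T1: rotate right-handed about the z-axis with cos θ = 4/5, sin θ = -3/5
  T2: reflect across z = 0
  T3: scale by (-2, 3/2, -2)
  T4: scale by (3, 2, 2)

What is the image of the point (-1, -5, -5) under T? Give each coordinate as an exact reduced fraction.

T(p) = (114/5, -51/5, -20)

T1 rotate right-handed about the z-axis with cos θ = 4/5, sin θ = -3/5: (-1, -5, -5) → (-19/5, -17/5, -5)
T2 reflect across z = 0: (-19/5, -17/5, -5) → (-19/5, -17/5, 5)
T3 scale by (-2, 3/2, -2): (-19/5, -17/5, 5) → (38/5, -51/10, -10)
T4 scale by (3, 2, 2): (38/5, -51/10, -10) → (114/5, -51/5, -20)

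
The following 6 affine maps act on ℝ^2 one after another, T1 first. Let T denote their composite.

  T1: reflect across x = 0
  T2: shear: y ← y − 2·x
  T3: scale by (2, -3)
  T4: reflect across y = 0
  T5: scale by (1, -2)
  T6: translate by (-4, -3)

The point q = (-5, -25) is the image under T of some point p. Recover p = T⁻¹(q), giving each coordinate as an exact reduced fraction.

p = (1/2, 8/3)

T1 = [-1 0 0; 0 1 0; 0 0 1]
T2·T1 = [-1 0 0; 2 1 0; 0 0 1]
T3·…·T1 = [-2 0 0; -6 -3 0; 0 0 1]
T4·…·T1 = [-2 0 0; 6 3 0; 0 0 1]
T5·…·T1 = [-2 0 0; -12 -6 0; 0 0 1]
T6·…·T1 = [-2 0 -4; -12 -6 -3; 0 0 1]
det M = 12; M⁻¹ = [-1/2 0 -2; 1 -1/6 7/2; 0 0 1]
M⁻¹ · (-5, -25)ᵀ = (1/2, 8/3)ᵀ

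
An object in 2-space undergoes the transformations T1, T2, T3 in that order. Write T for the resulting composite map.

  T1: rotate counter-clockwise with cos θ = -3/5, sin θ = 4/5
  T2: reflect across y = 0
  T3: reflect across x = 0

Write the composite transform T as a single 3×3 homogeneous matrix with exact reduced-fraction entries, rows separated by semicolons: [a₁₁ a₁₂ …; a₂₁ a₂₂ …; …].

T1 = [-3/5 -4/5 0; 4/5 -3/5 0; 0 0 1]
T2·T1 = [-3/5 -4/5 0; -4/5 3/5 0; 0 0 1]
T3·…·T1 = [3/5 4/5 0; -4/5 3/5 0; 0 0 1]

T = [3/5 4/5 0; -4/5 3/5 0; 0 0 1]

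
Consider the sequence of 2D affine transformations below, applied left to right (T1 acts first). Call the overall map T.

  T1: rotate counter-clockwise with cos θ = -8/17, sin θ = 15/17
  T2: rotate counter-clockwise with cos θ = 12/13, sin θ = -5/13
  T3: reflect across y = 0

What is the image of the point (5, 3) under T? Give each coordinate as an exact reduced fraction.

T(p) = (-45/13, -61/13)

T1 rotate counter-clockwise with cos θ = -8/17, sin θ = 15/17: (5, 3) → (-5, 3)
T2 rotate counter-clockwise with cos θ = 12/13, sin θ = -5/13: (-5, 3) → (-45/13, 61/13)
T3 reflect across y = 0: (-45/13, 61/13) → (-45/13, -61/13)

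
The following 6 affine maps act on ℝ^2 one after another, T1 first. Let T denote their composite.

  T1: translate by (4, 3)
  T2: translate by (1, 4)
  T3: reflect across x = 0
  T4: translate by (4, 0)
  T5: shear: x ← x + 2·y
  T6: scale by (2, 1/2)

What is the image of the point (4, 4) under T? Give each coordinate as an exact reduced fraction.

T(p) = (34, 11/2)

T1 translate by (4, 3): (4, 4) → (8, 7)
T2 translate by (1, 4): (8, 7) → (9, 11)
T3 reflect across x = 0: (9, 11) → (-9, 11)
T4 translate by (4, 0): (-9, 11) → (-5, 11)
T5 shear: x ← x + 2·y: (-5, 11) → (17, 11)
T6 scale by (2, 1/2): (17, 11) → (34, 11/2)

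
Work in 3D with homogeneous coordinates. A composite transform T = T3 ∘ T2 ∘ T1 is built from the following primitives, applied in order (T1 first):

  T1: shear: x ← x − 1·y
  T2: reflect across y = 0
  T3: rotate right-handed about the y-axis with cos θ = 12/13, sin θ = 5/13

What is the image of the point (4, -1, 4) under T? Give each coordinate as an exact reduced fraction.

T1 shear: x ← x − 1·y: (4, -1, 4) → (5, -1, 4)
T2 reflect across y = 0: (5, -1, 4) → (5, 1, 4)
T3 rotate right-handed about the y-axis with cos θ = 12/13, sin θ = 5/13: (5, 1, 4) → (80/13, 1, 23/13)

T(p) = (80/13, 1, 23/13)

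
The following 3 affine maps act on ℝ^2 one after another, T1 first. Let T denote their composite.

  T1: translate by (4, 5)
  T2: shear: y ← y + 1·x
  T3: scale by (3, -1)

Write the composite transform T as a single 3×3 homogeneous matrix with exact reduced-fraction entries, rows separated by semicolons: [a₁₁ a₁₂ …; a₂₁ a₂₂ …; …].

T1 = [1 0 4; 0 1 5; 0 0 1]
T2·T1 = [1 0 4; 1 1 9; 0 0 1]
T3·…·T1 = [3 0 12; -1 -1 -9; 0 0 1]

T = [3 0 12; -1 -1 -9; 0 0 1]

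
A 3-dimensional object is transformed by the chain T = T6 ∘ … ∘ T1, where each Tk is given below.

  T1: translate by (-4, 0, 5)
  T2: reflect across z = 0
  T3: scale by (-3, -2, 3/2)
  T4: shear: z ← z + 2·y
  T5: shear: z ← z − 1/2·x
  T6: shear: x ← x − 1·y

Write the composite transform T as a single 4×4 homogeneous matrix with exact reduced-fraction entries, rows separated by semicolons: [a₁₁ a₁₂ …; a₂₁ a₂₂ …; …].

T = [-3 2 0 12; 0 -2 0 0; 3/2 -4 -3/2 -27/2; 0 0 0 1]

T1 = [1 0 0 -4; 0 1 0 0; 0 0 1 5; 0 0 0 1]
T2·T1 = [1 0 0 -4; 0 1 0 0; 0 0 -1 -5; 0 0 0 1]
T3·…·T1 = [-3 0 0 12; 0 -2 0 0; 0 0 -3/2 -15/2; 0 0 0 1]
T4·…·T1 = [-3 0 0 12; 0 -2 0 0; 0 -4 -3/2 -15/2; 0 0 0 1]
T5·…·T1 = [-3 0 0 12; 0 -2 0 0; 3/2 -4 -3/2 -27/2; 0 0 0 1]
T6·…·T1 = [-3 2 0 12; 0 -2 0 0; 3/2 -4 -3/2 -27/2; 0 0 0 1]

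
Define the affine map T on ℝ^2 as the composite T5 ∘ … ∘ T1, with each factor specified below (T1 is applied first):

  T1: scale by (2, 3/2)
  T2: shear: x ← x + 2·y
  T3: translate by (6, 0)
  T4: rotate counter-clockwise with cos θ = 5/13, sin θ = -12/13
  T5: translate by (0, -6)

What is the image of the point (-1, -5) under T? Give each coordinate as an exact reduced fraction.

T(p) = (-145/13, 33/26)

T1 scale by (2, 3/2): (-1, -5) → (-2, -15/2)
T2 shear: x ← x + 2·y: (-2, -15/2) → (-17, -15/2)
T3 translate by (6, 0): (-17, -15/2) → (-11, -15/2)
T4 rotate counter-clockwise with cos θ = 5/13, sin θ = -12/13: (-11, -15/2) → (-145/13, 189/26)
T5 translate by (0, -6): (-145/13, 189/26) → (-145/13, 33/26)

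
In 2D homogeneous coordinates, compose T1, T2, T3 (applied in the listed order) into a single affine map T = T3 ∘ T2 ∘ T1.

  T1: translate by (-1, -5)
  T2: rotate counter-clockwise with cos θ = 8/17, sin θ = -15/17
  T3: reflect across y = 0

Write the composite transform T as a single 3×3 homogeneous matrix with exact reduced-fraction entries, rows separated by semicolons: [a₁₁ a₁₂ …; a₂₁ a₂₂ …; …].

T1 = [1 0 -1; 0 1 -5; 0 0 1]
T2·T1 = [8/17 15/17 -83/17; -15/17 8/17 -25/17; 0 0 1]
T3·…·T1 = [8/17 15/17 -83/17; 15/17 -8/17 25/17; 0 0 1]

T = [8/17 15/17 -83/17; 15/17 -8/17 25/17; 0 0 1]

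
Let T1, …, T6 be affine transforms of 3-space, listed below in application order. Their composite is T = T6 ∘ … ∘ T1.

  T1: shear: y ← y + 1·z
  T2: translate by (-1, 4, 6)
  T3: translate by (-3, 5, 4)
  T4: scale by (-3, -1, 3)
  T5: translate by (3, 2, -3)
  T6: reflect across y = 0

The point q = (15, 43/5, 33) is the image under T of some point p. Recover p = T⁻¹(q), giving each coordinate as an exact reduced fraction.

T1 = [1 0 0 0; 0 1 1 0; 0 0 1 0; 0 0 0 1]
T2·T1 = [1 0 0 -1; 0 1 1 4; 0 0 1 6; 0 0 0 1]
T3·…·T1 = [1 0 0 -4; 0 1 1 9; 0 0 1 10; 0 0 0 1]
T4·…·T1 = [-3 0 0 12; 0 -1 -1 -9; 0 0 3 30; 0 0 0 1]
T5·…·T1 = [-3 0 0 15; 0 -1 -1 -7; 0 0 3 27; 0 0 0 1]
T6·…·T1 = [-3 0 0 15; 0 1 1 7; 0 0 3 27; 0 0 0 1]
det M = -9; M⁻¹ = [-1/3 0 0 5; 0 1 -1/3 2; 0 0 1/3 -9; 0 0 0 1]
M⁻¹ · (15, 43/5, 33)ᵀ = (0, -2/5, 2)ᵀ

p = (0, -2/5, 2)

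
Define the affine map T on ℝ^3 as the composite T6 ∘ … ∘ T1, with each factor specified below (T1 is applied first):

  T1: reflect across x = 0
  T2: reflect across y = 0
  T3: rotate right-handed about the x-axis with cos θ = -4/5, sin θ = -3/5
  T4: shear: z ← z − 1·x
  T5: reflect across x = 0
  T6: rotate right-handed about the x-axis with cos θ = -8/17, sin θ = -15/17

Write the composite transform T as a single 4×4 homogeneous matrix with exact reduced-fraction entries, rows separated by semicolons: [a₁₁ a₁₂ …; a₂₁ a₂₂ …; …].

T1 = [-1 0 0 0; 0 1 0 0; 0 0 1 0; 0 0 0 1]
T2·T1 = [-1 0 0 0; 0 -1 0 0; 0 0 1 0; 0 0 0 1]
T3·…·T1 = [-1 0 0 0; 0 4/5 3/5 0; 0 3/5 -4/5 0; 0 0 0 1]
T4·…·T1 = [-1 0 0 0; 0 4/5 3/5 0; 1 3/5 -4/5 0; 0 0 0 1]
T5·…·T1 = [1 0 0 0; 0 4/5 3/5 0; 1 3/5 -4/5 0; 0 0 0 1]
T6·…·T1 = [1 0 0 0; 15/17 13/85 -84/85 0; -8/17 -84/85 -13/85 0; 0 0 0 1]

T = [1 0 0 0; 15/17 13/85 -84/85 0; -8/17 -84/85 -13/85 0; 0 0 0 1]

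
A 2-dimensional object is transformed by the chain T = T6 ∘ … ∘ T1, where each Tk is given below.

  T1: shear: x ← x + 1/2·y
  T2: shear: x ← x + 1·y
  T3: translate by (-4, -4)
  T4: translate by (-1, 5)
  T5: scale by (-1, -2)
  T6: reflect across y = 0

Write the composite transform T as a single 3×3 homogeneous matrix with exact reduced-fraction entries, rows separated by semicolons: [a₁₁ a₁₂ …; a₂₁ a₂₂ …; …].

T = [-1 -3/2 5; 0 2 2; 0 0 1]

T1 = [1 1/2 0; 0 1 0; 0 0 1]
T2·T1 = [1 3/2 0; 0 1 0; 0 0 1]
T3·…·T1 = [1 3/2 -4; 0 1 -4; 0 0 1]
T4·…·T1 = [1 3/2 -5; 0 1 1; 0 0 1]
T5·…·T1 = [-1 -3/2 5; 0 -2 -2; 0 0 1]
T6·…·T1 = [-1 -3/2 5; 0 2 2; 0 0 1]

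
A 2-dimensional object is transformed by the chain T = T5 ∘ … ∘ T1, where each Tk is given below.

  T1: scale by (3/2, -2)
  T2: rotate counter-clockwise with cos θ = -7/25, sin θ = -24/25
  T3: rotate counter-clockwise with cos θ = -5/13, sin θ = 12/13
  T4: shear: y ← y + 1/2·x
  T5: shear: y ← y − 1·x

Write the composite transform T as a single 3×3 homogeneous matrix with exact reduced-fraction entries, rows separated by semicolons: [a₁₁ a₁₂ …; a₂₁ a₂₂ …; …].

T1 = [3/2 0 0; 0 -2 0; 0 0 1]
T2·T1 = [-21/50 -48/25 0; -36/25 14/25 0; 0 0 1]
T3·…·T1 = [969/650 72/325 0; 54/325 -646/325 0; 0 0 1]
T4·…·T1 = [969/650 72/325 0; 237/260 -122/65 0; 0 0 1]
T5·…·T1 = [969/650 72/325 0; -753/1300 -682/325 0; 0 0 1]

T = [969/650 72/325 0; -753/1300 -682/325 0; 0 0 1]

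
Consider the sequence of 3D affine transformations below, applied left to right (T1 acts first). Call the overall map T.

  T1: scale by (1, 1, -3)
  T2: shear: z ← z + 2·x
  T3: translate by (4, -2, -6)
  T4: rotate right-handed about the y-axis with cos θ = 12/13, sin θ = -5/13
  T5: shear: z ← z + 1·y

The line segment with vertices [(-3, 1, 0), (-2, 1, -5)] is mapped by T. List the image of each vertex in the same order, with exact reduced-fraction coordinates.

image vertices: (72/13, -1, -152/13), (-1/13, -1, 57/13)

T1 scale by (1, 1, -3): (-3, 1, 0) → (-3, 1, 0); (-2, 1, -5) → (-2, 1, 15)
T2 shear: z ← z + 2·x: (-3, 1, 0) → (-3, 1, -6); (-2, 1, 15) → (-2, 1, 11)
T3 translate by (4, -2, -6): (-3, 1, -6) → (1, -1, -12); (-2, 1, 11) → (2, -1, 5)
T4 rotate right-handed about the y-axis with cos θ = 12/13, sin θ = -5/13: (1, -1, -12) → (72/13, -1, -139/13); (2, -1, 5) → (-1/13, -1, 70/13)
T5 shear: z ← z + 1·y: (72/13, -1, -139/13) → (72/13, -1, -152/13); (-1/13, -1, 70/13) → (-1/13, -1, 57/13)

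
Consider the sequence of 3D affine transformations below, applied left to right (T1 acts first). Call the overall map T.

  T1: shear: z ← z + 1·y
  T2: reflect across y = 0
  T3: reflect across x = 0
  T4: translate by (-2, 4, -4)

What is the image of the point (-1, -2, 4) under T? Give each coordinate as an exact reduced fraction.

T(p) = (-1, 6, -2)

T1 shear: z ← z + 1·y: (-1, -2, 4) → (-1, -2, 2)
T2 reflect across y = 0: (-1, -2, 2) → (-1, 2, 2)
T3 reflect across x = 0: (-1, 2, 2) → (1, 2, 2)
T4 translate by (-2, 4, -4): (1, 2, 2) → (-1, 6, -2)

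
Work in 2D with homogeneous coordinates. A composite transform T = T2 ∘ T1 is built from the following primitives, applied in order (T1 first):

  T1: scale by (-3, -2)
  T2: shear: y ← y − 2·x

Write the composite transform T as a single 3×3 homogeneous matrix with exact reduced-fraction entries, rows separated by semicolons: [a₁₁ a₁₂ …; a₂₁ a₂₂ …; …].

T = [-3 0 0; 6 -2 0; 0 0 1]

T1 = [-3 0 0; 0 -2 0; 0 0 1]
T2·T1 = [-3 0 0; 6 -2 0; 0 0 1]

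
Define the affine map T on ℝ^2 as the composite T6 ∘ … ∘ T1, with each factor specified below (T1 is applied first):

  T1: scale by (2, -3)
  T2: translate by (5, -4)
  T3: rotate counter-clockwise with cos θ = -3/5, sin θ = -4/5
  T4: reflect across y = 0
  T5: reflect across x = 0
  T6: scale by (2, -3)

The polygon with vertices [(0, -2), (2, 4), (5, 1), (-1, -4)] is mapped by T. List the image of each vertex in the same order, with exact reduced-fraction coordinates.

image vertices: (14/5, -78/5), (182/5, 36/5), (146/5, -117/5), (-46/5, -108/5)

T1 scale by (2, -3): (0, -2) → (0, 6); (2, 4) → (4, -12); (5, 1) → (10, -3); (-1, -4) → (-2, 12)
T2 translate by (5, -4): (0, 6) → (5, 2); (4, -12) → (9, -16); (10, -3) → (15, -7); (-2, 12) → (3, 8)
T3 rotate counter-clockwise with cos θ = -3/5, sin θ = -4/5: (5, 2) → (-7/5, -26/5); (9, -16) → (-91/5, 12/5); (15, -7) → (-73/5, -39/5); (3, 8) → (23/5, -36/5)
T4 reflect across y = 0: (-7/5, -26/5) → (-7/5, 26/5); (-91/5, 12/5) → (-91/5, -12/5); (-73/5, -39/5) → (-73/5, 39/5); (23/5, -36/5) → (23/5, 36/5)
T5 reflect across x = 0: (-7/5, 26/5) → (7/5, 26/5); (-91/5, -12/5) → (91/5, -12/5); (-73/5, 39/5) → (73/5, 39/5); (23/5, 36/5) → (-23/5, 36/5)
T6 scale by (2, -3): (7/5, 26/5) → (14/5, -78/5); (91/5, -12/5) → (182/5, 36/5); (73/5, 39/5) → (146/5, -117/5); (-23/5, 36/5) → (-46/5, -108/5)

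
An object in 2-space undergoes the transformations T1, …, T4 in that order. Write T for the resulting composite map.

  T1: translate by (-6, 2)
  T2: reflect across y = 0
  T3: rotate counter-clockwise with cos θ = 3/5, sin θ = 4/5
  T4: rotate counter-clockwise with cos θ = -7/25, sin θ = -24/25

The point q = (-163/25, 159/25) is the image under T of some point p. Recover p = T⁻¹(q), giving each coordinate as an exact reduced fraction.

p = (-3, -3/5)

T1 = [1 0 -6; 0 1 2; 0 0 1]
T2·T1 = [1 0 -6; 0 -1 -2; 0 0 1]
T3·…·T1 = [3/5 4/5 -2; 4/5 -3/5 -6; 0 0 1]
T4·…·T1 = [3/5 -4/5 -26/5; -4/5 -3/5 18/5; 0 0 1]
det M = -1; M⁻¹ = [3/5 -4/5 6; -4/5 -3/5 -2; 0 0 1]
M⁻¹ · (-163/25, 159/25)ᵀ = (-3, -3/5)ᵀ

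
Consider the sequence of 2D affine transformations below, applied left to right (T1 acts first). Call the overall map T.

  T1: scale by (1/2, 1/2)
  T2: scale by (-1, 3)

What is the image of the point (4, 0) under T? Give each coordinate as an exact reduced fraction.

T1 scale by (1/2, 1/2): (4, 0) → (2, 0)
T2 scale by (-1, 3): (2, 0) → (-2, 0)

T(p) = (-2, 0)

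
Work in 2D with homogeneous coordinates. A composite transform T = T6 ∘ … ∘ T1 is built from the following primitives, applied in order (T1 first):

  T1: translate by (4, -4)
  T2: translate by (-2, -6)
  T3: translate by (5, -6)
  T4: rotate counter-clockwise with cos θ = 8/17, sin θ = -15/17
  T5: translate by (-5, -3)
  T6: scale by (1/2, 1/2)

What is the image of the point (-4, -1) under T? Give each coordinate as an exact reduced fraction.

T1 translate by (4, -4): (-4, -1) → (0, -5)
T2 translate by (-2, -6): (0, -5) → (-2, -11)
T3 translate by (5, -6): (-2, -11) → (3, -17)
T4 rotate counter-clockwise with cos θ = 8/17, sin θ = -15/17: (3, -17) → (-231/17, -181/17)
T5 translate by (-5, -3): (-231/17, -181/17) → (-316/17, -232/17)
T6 scale by (1/2, 1/2): (-316/17, -232/17) → (-158/17, -116/17)

T(p) = (-158/17, -116/17)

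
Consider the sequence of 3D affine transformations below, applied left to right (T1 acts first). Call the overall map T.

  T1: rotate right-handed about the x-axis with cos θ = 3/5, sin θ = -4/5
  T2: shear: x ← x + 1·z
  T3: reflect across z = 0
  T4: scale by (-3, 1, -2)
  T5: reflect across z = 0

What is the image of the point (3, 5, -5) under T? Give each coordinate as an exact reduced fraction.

T(p) = (12, -1, 14)

T1 rotate right-handed about the x-axis with cos θ = 3/5, sin θ = -4/5: (3, 5, -5) → (3, -1, -7)
T2 shear: x ← x + 1·z: (3, -1, -7) → (-4, -1, -7)
T3 reflect across z = 0: (-4, -1, -7) → (-4, -1, 7)
T4 scale by (-3, 1, -2): (-4, -1, 7) → (12, -1, -14)
T5 reflect across z = 0: (12, -1, -14) → (12, -1, 14)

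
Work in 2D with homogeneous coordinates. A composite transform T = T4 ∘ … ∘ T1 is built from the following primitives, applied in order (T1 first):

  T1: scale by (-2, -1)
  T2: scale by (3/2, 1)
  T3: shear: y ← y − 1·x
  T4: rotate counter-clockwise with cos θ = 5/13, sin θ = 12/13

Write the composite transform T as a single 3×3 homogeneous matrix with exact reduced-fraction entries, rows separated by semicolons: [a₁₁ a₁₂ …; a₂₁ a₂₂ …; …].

T1 = [-2 0 0; 0 -1 0; 0 0 1]
T2·T1 = [-3 0 0; 0 -1 0; 0 0 1]
T3·…·T1 = [-3 0 0; 3 -1 0; 0 0 1]
T4·…·T1 = [-51/13 12/13 0; -21/13 -5/13 0; 0 0 1]

T = [-51/13 12/13 0; -21/13 -5/13 0; 0 0 1]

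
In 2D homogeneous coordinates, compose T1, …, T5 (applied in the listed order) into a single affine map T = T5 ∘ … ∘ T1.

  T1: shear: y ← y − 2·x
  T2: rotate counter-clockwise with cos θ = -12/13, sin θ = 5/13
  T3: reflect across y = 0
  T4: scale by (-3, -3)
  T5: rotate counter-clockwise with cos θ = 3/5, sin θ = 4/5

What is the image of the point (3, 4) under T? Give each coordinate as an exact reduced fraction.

T(p) = (-18/5, 51/5)

T1 shear: y ← y − 2·x: (3, 4) → (3, -2)
T2 rotate counter-clockwise with cos θ = -12/13, sin θ = 5/13: (3, -2) → (-2, 3)
T3 reflect across y = 0: (-2, 3) → (-2, -3)
T4 scale by (-3, -3): (-2, -3) → (6, 9)
T5 rotate counter-clockwise with cos θ = 3/5, sin θ = 4/5: (6, 9) → (-18/5, 51/5)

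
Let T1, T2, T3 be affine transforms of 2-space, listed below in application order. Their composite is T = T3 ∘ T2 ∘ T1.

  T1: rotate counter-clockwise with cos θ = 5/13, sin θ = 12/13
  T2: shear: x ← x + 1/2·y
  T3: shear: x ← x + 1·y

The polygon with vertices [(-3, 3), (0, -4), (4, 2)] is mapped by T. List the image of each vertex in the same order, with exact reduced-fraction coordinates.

image vertices: (-165/26, -21/13), (18/13, -20/13), (83/13, 58/13)

T1 rotate counter-clockwise with cos θ = 5/13, sin θ = 12/13: (-3, 3) → (-51/13, -21/13); (0, -4) → (48/13, -20/13); (4, 2) → (-4/13, 58/13)
T2 shear: x ← x + 1/2·y: (-51/13, -21/13) → (-123/26, -21/13); (48/13, -20/13) → (38/13, -20/13); (-4/13, 58/13) → (25/13, 58/13)
T3 shear: x ← x + 1·y: (-123/26, -21/13) → (-165/26, -21/13); (38/13, -20/13) → (18/13, -20/13); (25/13, 58/13) → (83/13, 58/13)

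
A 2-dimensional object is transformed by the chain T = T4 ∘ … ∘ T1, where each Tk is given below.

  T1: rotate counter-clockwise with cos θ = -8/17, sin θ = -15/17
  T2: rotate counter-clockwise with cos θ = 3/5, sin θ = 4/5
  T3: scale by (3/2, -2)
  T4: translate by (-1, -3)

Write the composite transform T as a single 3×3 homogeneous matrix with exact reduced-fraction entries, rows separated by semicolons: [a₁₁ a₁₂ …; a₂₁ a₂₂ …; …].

T = [54/85 231/170 -1; 154/85 -72/85 -3; 0 0 1]

T1 = [-8/17 15/17 0; -15/17 -8/17 0; 0 0 1]
T2·T1 = [36/85 77/85 0; -77/85 36/85 0; 0 0 1]
T3·…·T1 = [54/85 231/170 0; 154/85 -72/85 0; 0 0 1]
T4·…·T1 = [54/85 231/170 -1; 154/85 -72/85 -3; 0 0 1]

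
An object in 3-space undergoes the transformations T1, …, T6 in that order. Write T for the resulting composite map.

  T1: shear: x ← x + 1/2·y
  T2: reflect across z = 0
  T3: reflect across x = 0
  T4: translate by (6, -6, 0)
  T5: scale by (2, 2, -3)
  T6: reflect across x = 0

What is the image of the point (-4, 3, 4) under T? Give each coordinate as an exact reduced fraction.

T(p) = (-17, -6, 12)

T1 shear: x ← x + 1/2·y: (-4, 3, 4) → (-5/2, 3, 4)
T2 reflect across z = 0: (-5/2, 3, 4) → (-5/2, 3, -4)
T3 reflect across x = 0: (-5/2, 3, -4) → (5/2, 3, -4)
T4 translate by (6, -6, 0): (5/2, 3, -4) → (17/2, -3, -4)
T5 scale by (2, 2, -3): (17/2, -3, -4) → (17, -6, 12)
T6 reflect across x = 0: (17, -6, 12) → (-17, -6, 12)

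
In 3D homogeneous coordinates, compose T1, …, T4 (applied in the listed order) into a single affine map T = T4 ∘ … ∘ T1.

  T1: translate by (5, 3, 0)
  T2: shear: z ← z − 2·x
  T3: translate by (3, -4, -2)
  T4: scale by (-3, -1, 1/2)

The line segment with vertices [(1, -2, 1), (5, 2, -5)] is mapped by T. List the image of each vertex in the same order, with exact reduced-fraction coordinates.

T1 translate by (5, 3, 0): (1, -2, 1) → (6, 1, 1); (5, 2, -5) → (10, 5, -5)
T2 shear: z ← z − 2·x: (6, 1, 1) → (6, 1, -11); (10, 5, -5) → (10, 5, -25)
T3 translate by (3, -4, -2): (6, 1, -11) → (9, -3, -13); (10, 5, -25) → (13, 1, -27)
T4 scale by (-3, -1, 1/2): (9, -3, -13) → (-27, 3, -13/2); (13, 1, -27) → (-39, -1, -27/2)

image vertices: (-27, 3, -13/2), (-39, -1, -27/2)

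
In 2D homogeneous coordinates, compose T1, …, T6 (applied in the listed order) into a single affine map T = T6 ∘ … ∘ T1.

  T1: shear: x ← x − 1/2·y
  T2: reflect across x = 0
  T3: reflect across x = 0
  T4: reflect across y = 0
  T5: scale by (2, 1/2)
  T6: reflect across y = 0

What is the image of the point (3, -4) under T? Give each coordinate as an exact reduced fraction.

T(p) = (10, -2)

T1 shear: x ← x − 1/2·y: (3, -4) → (5, -4)
T2 reflect across x = 0: (5, -4) → (-5, -4)
T3 reflect across x = 0: (-5, -4) → (5, -4)
T4 reflect across y = 0: (5, -4) → (5, 4)
T5 scale by (2, 1/2): (5, 4) → (10, 2)
T6 reflect across y = 0: (10, 2) → (10, -2)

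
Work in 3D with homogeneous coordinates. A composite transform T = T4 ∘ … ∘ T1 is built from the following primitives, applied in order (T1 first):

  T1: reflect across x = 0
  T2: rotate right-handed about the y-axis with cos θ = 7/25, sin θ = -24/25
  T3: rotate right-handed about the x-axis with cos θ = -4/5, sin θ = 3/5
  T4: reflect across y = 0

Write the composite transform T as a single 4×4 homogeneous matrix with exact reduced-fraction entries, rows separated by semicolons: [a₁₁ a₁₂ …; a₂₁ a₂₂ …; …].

T = [-7/25 0 -24/25 0; -72/125 4/5 21/125 0; 96/125 3/5 -28/125 0; 0 0 0 1]

T1 = [-1 0 0 0; 0 1 0 0; 0 0 1 0; 0 0 0 1]
T2·T1 = [-7/25 0 -24/25 0; 0 1 0 0; -24/25 0 7/25 0; 0 0 0 1]
T3·…·T1 = [-7/25 0 -24/25 0; 72/125 -4/5 -21/125 0; 96/125 3/5 -28/125 0; 0 0 0 1]
T4·…·T1 = [-7/25 0 -24/25 0; -72/125 4/5 21/125 0; 96/125 3/5 -28/125 0; 0 0 0 1]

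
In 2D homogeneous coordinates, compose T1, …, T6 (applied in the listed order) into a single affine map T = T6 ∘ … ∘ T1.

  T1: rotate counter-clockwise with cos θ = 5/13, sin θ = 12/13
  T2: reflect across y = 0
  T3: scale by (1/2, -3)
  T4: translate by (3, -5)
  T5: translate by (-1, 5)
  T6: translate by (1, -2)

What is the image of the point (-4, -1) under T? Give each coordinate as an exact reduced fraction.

T(p) = (35/13, -185/13)

T1 rotate counter-clockwise with cos θ = 5/13, sin θ = 12/13: (-4, -1) → (-8/13, -53/13)
T2 reflect across y = 0: (-8/13, -53/13) → (-8/13, 53/13)
T3 scale by (1/2, -3): (-8/13, 53/13) → (-4/13, -159/13)
T4 translate by (3, -5): (-4/13, -159/13) → (35/13, -224/13)
T5 translate by (-1, 5): (35/13, -224/13) → (22/13, -159/13)
T6 translate by (1, -2): (22/13, -159/13) → (35/13, -185/13)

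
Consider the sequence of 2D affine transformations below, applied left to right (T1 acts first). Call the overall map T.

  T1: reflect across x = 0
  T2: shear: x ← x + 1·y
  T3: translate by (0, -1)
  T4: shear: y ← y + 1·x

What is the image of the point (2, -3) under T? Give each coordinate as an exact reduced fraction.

T1 reflect across x = 0: (2, -3) → (-2, -3)
T2 shear: x ← x + 1·y: (-2, -3) → (-5, -3)
T3 translate by (0, -1): (-5, -3) → (-5, -4)
T4 shear: y ← y + 1·x: (-5, -4) → (-5, -9)

T(p) = (-5, -9)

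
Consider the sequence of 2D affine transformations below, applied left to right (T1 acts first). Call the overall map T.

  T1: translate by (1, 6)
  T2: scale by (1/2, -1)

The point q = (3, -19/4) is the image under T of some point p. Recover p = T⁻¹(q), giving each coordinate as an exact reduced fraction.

T1 = [1 0 1; 0 1 6; 0 0 1]
T2·T1 = [1/2 0 1/2; 0 -1 -6; 0 0 1]
det M = -1/2; M⁻¹ = [2 0 -1; 0 -1 -6; 0 0 1]
M⁻¹ · (3, -19/4)ᵀ = (5, -5/4)ᵀ

p = (5, -5/4)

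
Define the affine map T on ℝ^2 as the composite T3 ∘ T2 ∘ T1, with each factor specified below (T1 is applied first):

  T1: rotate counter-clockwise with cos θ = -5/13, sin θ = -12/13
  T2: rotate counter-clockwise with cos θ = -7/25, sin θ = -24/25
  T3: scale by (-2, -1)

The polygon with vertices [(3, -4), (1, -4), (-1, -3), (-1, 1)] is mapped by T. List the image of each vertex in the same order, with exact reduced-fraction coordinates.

image vertices: (-114/325, -1624/325), (-1126/325, -1216/325), (-346/65, -111/65), (-98/325, 457/325)

T1 rotate counter-clockwise with cos θ = -5/13, sin θ = -12/13: (3, -4) → (-63/13, -16/13); (1, -4) → (-53/13, 8/13); (-1, -3) → (-31/13, 27/13); (-1, 1) → (17/13, 7/13)
T2 rotate counter-clockwise with cos θ = -7/25, sin θ = -24/25: (-63/13, -16/13) → (57/325, 1624/325); (-53/13, 8/13) → (563/325, 1216/325); (-31/13, 27/13) → (173/65, 111/65); (17/13, 7/13) → (49/325, -457/325)
T3 scale by (-2, -1): (57/325, 1624/325) → (-114/325, -1624/325); (563/325, 1216/325) → (-1126/325, -1216/325); (173/65, 111/65) → (-346/65, -111/65); (49/325, -457/325) → (-98/325, 457/325)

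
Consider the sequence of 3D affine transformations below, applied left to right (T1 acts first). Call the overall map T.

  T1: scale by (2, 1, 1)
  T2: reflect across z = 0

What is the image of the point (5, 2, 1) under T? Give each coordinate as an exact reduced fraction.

T(p) = (10, 2, -1)

T1 scale by (2, 1, 1): (5, 2, 1) → (10, 2, 1)
T2 reflect across z = 0: (10, 2, 1) → (10, 2, -1)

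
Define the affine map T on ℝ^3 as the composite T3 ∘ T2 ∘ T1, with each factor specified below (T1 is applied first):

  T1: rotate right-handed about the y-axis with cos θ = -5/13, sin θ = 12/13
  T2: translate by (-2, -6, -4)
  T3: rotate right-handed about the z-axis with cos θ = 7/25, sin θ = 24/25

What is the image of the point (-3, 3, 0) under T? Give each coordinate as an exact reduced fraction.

T(p) = (859/325, -537/325, -16/13)

T1 rotate right-handed about the y-axis with cos θ = -5/13, sin θ = 12/13: (-3, 3, 0) → (15/13, 3, 36/13)
T2 translate by (-2, -6, -4): (15/13, 3, 36/13) → (-11/13, -3, -16/13)
T3 rotate right-handed about the z-axis with cos θ = 7/25, sin θ = 24/25: (-11/13, -3, -16/13) → (859/325, -537/325, -16/13)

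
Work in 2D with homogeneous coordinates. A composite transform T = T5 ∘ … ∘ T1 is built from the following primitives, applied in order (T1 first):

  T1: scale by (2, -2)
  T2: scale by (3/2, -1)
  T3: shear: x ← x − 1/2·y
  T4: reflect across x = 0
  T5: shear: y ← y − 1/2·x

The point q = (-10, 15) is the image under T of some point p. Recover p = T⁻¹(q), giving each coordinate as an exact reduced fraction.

p = (5, 5)

T1 = [2 0 0; 0 -2 0; 0 0 1]
T2·T1 = [3 0 0; 0 2 0; 0 0 1]
T3·…·T1 = [3 -1 0; 0 2 0; 0 0 1]
T4·…·T1 = [-3 1 0; 0 2 0; 0 0 1]
T5·…·T1 = [-3 1 0; 3/2 3/2 0; 0 0 1]
det M = -6; M⁻¹ = [-1/4 1/6 0; 1/4 1/2 0; 0 0 1]
M⁻¹ · (-10, 15)ᵀ = (5, 5)ᵀ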